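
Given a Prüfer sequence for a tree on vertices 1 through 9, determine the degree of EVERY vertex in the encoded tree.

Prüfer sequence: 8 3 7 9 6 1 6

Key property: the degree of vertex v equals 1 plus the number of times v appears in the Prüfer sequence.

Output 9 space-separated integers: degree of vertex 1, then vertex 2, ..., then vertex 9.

p_1 = 8: count[8] becomes 1
p_2 = 3: count[3] becomes 1
p_3 = 7: count[7] becomes 1
p_4 = 9: count[9] becomes 1
p_5 = 6: count[6] becomes 1
p_6 = 1: count[1] becomes 1
p_7 = 6: count[6] becomes 2
Degrees (1 + count): deg[1]=1+1=2, deg[2]=1+0=1, deg[3]=1+1=2, deg[4]=1+0=1, deg[5]=1+0=1, deg[6]=1+2=3, deg[7]=1+1=2, deg[8]=1+1=2, deg[9]=1+1=2

Answer: 2 1 2 1 1 3 2 2 2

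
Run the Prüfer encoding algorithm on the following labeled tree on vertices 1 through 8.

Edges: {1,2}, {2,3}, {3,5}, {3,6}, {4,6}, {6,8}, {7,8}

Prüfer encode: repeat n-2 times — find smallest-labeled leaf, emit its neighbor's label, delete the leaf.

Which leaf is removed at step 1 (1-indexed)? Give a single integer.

Step 1: current leaves = {1,4,5,7}. Remove leaf 1 (neighbor: 2).

Answer: 1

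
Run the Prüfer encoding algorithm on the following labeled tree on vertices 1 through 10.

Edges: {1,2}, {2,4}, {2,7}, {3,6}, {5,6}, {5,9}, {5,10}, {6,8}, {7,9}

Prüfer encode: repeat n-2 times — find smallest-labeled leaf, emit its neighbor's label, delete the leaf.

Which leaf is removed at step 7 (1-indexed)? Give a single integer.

Answer: 6

Derivation:
Step 1: current leaves = {1,3,4,8,10}. Remove leaf 1 (neighbor: 2).
Step 2: current leaves = {3,4,8,10}. Remove leaf 3 (neighbor: 6).
Step 3: current leaves = {4,8,10}. Remove leaf 4 (neighbor: 2).
Step 4: current leaves = {2,8,10}. Remove leaf 2 (neighbor: 7).
Step 5: current leaves = {7,8,10}. Remove leaf 7 (neighbor: 9).
Step 6: current leaves = {8,9,10}. Remove leaf 8 (neighbor: 6).
Step 7: current leaves = {6,9,10}. Remove leaf 6 (neighbor: 5).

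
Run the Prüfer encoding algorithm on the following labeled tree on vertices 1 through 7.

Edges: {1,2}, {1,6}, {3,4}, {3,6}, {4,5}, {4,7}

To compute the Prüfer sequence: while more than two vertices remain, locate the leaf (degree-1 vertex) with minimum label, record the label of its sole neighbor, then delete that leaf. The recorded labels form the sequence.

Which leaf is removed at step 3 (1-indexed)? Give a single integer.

Step 1: current leaves = {2,5,7}. Remove leaf 2 (neighbor: 1).
Step 2: current leaves = {1,5,7}. Remove leaf 1 (neighbor: 6).
Step 3: current leaves = {5,6,7}. Remove leaf 5 (neighbor: 4).

Answer: 5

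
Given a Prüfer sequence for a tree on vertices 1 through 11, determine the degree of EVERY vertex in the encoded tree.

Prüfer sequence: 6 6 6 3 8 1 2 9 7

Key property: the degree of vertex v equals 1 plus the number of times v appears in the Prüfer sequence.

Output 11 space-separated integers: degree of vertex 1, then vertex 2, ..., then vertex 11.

p_1 = 6: count[6] becomes 1
p_2 = 6: count[6] becomes 2
p_3 = 6: count[6] becomes 3
p_4 = 3: count[3] becomes 1
p_5 = 8: count[8] becomes 1
p_6 = 1: count[1] becomes 1
p_7 = 2: count[2] becomes 1
p_8 = 9: count[9] becomes 1
p_9 = 7: count[7] becomes 1
Degrees (1 + count): deg[1]=1+1=2, deg[2]=1+1=2, deg[3]=1+1=2, deg[4]=1+0=1, deg[5]=1+0=1, deg[6]=1+3=4, deg[7]=1+1=2, deg[8]=1+1=2, deg[9]=1+1=2, deg[10]=1+0=1, deg[11]=1+0=1

Answer: 2 2 2 1 1 4 2 2 2 1 1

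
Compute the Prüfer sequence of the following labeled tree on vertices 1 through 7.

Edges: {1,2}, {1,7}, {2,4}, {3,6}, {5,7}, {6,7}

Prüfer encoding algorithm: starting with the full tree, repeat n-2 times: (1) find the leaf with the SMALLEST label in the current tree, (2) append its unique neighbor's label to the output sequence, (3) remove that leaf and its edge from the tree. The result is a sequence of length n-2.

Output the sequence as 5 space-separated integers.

Step 1: leaves = {3,4,5}. Remove smallest leaf 3, emit neighbor 6.
Step 2: leaves = {4,5,6}. Remove smallest leaf 4, emit neighbor 2.
Step 3: leaves = {2,5,6}. Remove smallest leaf 2, emit neighbor 1.
Step 4: leaves = {1,5,6}. Remove smallest leaf 1, emit neighbor 7.
Step 5: leaves = {5,6}. Remove smallest leaf 5, emit neighbor 7.
Done: 2 vertices remain (6, 7). Sequence = [6 2 1 7 7]

Answer: 6 2 1 7 7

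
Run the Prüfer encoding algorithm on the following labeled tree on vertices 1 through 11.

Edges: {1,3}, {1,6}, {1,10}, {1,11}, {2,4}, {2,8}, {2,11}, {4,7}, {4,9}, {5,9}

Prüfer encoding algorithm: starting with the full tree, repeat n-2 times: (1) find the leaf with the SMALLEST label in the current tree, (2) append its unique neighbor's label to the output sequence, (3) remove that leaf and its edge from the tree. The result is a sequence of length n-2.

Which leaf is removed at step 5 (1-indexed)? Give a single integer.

Answer: 8

Derivation:
Step 1: current leaves = {3,5,6,7,8,10}. Remove leaf 3 (neighbor: 1).
Step 2: current leaves = {5,6,7,8,10}. Remove leaf 5 (neighbor: 9).
Step 3: current leaves = {6,7,8,9,10}. Remove leaf 6 (neighbor: 1).
Step 4: current leaves = {7,8,9,10}. Remove leaf 7 (neighbor: 4).
Step 5: current leaves = {8,9,10}. Remove leaf 8 (neighbor: 2).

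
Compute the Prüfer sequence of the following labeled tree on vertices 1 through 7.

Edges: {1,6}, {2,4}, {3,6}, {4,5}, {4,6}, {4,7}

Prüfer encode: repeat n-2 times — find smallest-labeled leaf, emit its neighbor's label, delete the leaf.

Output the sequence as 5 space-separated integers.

Step 1: leaves = {1,2,3,5,7}. Remove smallest leaf 1, emit neighbor 6.
Step 2: leaves = {2,3,5,7}. Remove smallest leaf 2, emit neighbor 4.
Step 3: leaves = {3,5,7}. Remove smallest leaf 3, emit neighbor 6.
Step 4: leaves = {5,6,7}. Remove smallest leaf 5, emit neighbor 4.
Step 5: leaves = {6,7}. Remove smallest leaf 6, emit neighbor 4.
Done: 2 vertices remain (4, 7). Sequence = [6 4 6 4 4]

Answer: 6 4 6 4 4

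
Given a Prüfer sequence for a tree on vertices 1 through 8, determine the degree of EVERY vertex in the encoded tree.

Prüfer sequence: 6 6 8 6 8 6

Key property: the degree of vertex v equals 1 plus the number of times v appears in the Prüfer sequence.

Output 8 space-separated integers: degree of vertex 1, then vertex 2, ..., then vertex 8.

p_1 = 6: count[6] becomes 1
p_2 = 6: count[6] becomes 2
p_3 = 8: count[8] becomes 1
p_4 = 6: count[6] becomes 3
p_5 = 8: count[8] becomes 2
p_6 = 6: count[6] becomes 4
Degrees (1 + count): deg[1]=1+0=1, deg[2]=1+0=1, deg[3]=1+0=1, deg[4]=1+0=1, deg[5]=1+0=1, deg[6]=1+4=5, deg[7]=1+0=1, deg[8]=1+2=3

Answer: 1 1 1 1 1 5 1 3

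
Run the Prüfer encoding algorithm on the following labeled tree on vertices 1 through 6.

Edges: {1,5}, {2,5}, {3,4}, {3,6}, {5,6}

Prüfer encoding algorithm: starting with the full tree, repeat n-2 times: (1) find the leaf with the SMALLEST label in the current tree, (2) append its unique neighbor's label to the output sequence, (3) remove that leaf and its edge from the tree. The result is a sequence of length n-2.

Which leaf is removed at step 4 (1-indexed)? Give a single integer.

Answer: 3

Derivation:
Step 1: current leaves = {1,2,4}. Remove leaf 1 (neighbor: 5).
Step 2: current leaves = {2,4}. Remove leaf 2 (neighbor: 5).
Step 3: current leaves = {4,5}. Remove leaf 4 (neighbor: 3).
Step 4: current leaves = {3,5}. Remove leaf 3 (neighbor: 6).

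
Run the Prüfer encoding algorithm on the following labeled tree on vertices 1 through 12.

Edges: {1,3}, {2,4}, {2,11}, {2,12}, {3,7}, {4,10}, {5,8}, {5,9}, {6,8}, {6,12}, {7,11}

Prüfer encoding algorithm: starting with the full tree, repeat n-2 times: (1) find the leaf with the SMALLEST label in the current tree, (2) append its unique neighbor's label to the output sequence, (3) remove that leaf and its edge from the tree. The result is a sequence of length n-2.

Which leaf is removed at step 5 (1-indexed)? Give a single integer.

Step 1: current leaves = {1,9,10}. Remove leaf 1 (neighbor: 3).
Step 2: current leaves = {3,9,10}. Remove leaf 3 (neighbor: 7).
Step 3: current leaves = {7,9,10}. Remove leaf 7 (neighbor: 11).
Step 4: current leaves = {9,10,11}. Remove leaf 9 (neighbor: 5).
Step 5: current leaves = {5,10,11}. Remove leaf 5 (neighbor: 8).

Answer: 5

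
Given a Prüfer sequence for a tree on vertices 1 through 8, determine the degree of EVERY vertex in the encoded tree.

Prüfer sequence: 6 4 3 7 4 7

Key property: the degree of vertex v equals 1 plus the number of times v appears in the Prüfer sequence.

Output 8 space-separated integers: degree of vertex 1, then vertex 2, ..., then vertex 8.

p_1 = 6: count[6] becomes 1
p_2 = 4: count[4] becomes 1
p_3 = 3: count[3] becomes 1
p_4 = 7: count[7] becomes 1
p_5 = 4: count[4] becomes 2
p_6 = 7: count[7] becomes 2
Degrees (1 + count): deg[1]=1+0=1, deg[2]=1+0=1, deg[3]=1+1=2, deg[4]=1+2=3, deg[5]=1+0=1, deg[6]=1+1=2, deg[7]=1+2=3, deg[8]=1+0=1

Answer: 1 1 2 3 1 2 3 1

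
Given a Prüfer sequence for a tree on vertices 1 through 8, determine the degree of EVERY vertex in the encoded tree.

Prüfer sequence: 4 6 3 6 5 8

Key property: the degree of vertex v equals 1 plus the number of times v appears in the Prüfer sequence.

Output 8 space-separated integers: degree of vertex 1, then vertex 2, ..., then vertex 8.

p_1 = 4: count[4] becomes 1
p_2 = 6: count[6] becomes 1
p_3 = 3: count[3] becomes 1
p_4 = 6: count[6] becomes 2
p_5 = 5: count[5] becomes 1
p_6 = 8: count[8] becomes 1
Degrees (1 + count): deg[1]=1+0=1, deg[2]=1+0=1, deg[3]=1+1=2, deg[4]=1+1=2, deg[5]=1+1=2, deg[6]=1+2=3, deg[7]=1+0=1, deg[8]=1+1=2

Answer: 1 1 2 2 2 3 1 2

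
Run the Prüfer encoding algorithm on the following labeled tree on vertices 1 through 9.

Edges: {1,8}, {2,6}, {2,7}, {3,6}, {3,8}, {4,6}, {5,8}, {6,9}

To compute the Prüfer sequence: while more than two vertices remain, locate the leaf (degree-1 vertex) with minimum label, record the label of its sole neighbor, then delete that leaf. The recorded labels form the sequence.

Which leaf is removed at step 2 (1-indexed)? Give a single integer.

Answer: 4

Derivation:
Step 1: current leaves = {1,4,5,7,9}. Remove leaf 1 (neighbor: 8).
Step 2: current leaves = {4,5,7,9}. Remove leaf 4 (neighbor: 6).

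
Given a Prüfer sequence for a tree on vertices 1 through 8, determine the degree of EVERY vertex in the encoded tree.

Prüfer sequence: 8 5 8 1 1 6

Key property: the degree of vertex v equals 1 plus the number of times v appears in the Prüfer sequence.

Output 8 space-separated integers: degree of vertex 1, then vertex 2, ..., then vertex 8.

p_1 = 8: count[8] becomes 1
p_2 = 5: count[5] becomes 1
p_3 = 8: count[8] becomes 2
p_4 = 1: count[1] becomes 1
p_5 = 1: count[1] becomes 2
p_6 = 6: count[6] becomes 1
Degrees (1 + count): deg[1]=1+2=3, deg[2]=1+0=1, deg[3]=1+0=1, deg[4]=1+0=1, deg[5]=1+1=2, deg[6]=1+1=2, deg[7]=1+0=1, deg[8]=1+2=3

Answer: 3 1 1 1 2 2 1 3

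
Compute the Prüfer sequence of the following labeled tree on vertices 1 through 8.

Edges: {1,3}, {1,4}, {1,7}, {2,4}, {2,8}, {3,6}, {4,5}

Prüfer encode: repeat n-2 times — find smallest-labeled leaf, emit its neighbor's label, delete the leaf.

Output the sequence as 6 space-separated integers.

Step 1: leaves = {5,6,7,8}. Remove smallest leaf 5, emit neighbor 4.
Step 2: leaves = {6,7,8}. Remove smallest leaf 6, emit neighbor 3.
Step 3: leaves = {3,7,8}. Remove smallest leaf 3, emit neighbor 1.
Step 4: leaves = {7,8}. Remove smallest leaf 7, emit neighbor 1.
Step 5: leaves = {1,8}. Remove smallest leaf 1, emit neighbor 4.
Step 6: leaves = {4,8}. Remove smallest leaf 4, emit neighbor 2.
Done: 2 vertices remain (2, 8). Sequence = [4 3 1 1 4 2]

Answer: 4 3 1 1 4 2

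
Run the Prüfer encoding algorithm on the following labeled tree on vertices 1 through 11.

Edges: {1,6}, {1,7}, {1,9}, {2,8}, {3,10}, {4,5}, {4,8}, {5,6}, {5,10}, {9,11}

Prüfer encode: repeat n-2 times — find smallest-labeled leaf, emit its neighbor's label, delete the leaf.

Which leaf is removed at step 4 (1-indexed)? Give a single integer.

Step 1: current leaves = {2,3,7,11}. Remove leaf 2 (neighbor: 8).
Step 2: current leaves = {3,7,8,11}. Remove leaf 3 (neighbor: 10).
Step 3: current leaves = {7,8,10,11}. Remove leaf 7 (neighbor: 1).
Step 4: current leaves = {8,10,11}. Remove leaf 8 (neighbor: 4).

Answer: 8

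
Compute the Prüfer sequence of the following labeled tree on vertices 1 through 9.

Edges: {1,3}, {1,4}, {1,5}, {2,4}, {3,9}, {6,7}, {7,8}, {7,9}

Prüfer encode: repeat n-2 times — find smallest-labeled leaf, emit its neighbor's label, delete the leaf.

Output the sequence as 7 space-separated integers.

Step 1: leaves = {2,5,6,8}. Remove smallest leaf 2, emit neighbor 4.
Step 2: leaves = {4,5,6,8}. Remove smallest leaf 4, emit neighbor 1.
Step 3: leaves = {5,6,8}. Remove smallest leaf 5, emit neighbor 1.
Step 4: leaves = {1,6,8}. Remove smallest leaf 1, emit neighbor 3.
Step 5: leaves = {3,6,8}. Remove smallest leaf 3, emit neighbor 9.
Step 6: leaves = {6,8,9}. Remove smallest leaf 6, emit neighbor 7.
Step 7: leaves = {8,9}. Remove smallest leaf 8, emit neighbor 7.
Done: 2 vertices remain (7, 9). Sequence = [4 1 1 3 9 7 7]

Answer: 4 1 1 3 9 7 7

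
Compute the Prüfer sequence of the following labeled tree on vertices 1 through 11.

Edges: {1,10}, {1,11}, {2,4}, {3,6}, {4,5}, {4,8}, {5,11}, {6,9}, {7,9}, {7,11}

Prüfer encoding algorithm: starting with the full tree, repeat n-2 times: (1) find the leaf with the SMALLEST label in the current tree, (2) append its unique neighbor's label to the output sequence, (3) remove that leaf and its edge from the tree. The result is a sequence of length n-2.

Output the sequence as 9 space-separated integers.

Step 1: leaves = {2,3,8,10}. Remove smallest leaf 2, emit neighbor 4.
Step 2: leaves = {3,8,10}. Remove smallest leaf 3, emit neighbor 6.
Step 3: leaves = {6,8,10}. Remove smallest leaf 6, emit neighbor 9.
Step 4: leaves = {8,9,10}. Remove smallest leaf 8, emit neighbor 4.
Step 5: leaves = {4,9,10}. Remove smallest leaf 4, emit neighbor 5.
Step 6: leaves = {5,9,10}. Remove smallest leaf 5, emit neighbor 11.
Step 7: leaves = {9,10}. Remove smallest leaf 9, emit neighbor 7.
Step 8: leaves = {7,10}. Remove smallest leaf 7, emit neighbor 11.
Step 9: leaves = {10,11}. Remove smallest leaf 10, emit neighbor 1.
Done: 2 vertices remain (1, 11). Sequence = [4 6 9 4 5 11 7 11 1]

Answer: 4 6 9 4 5 11 7 11 1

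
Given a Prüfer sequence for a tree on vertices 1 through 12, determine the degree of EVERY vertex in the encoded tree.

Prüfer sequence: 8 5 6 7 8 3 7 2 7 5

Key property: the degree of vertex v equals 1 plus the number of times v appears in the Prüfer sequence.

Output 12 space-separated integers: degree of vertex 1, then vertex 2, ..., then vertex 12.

Answer: 1 2 2 1 3 2 4 3 1 1 1 1

Derivation:
p_1 = 8: count[8] becomes 1
p_2 = 5: count[5] becomes 1
p_3 = 6: count[6] becomes 1
p_4 = 7: count[7] becomes 1
p_5 = 8: count[8] becomes 2
p_6 = 3: count[3] becomes 1
p_7 = 7: count[7] becomes 2
p_8 = 2: count[2] becomes 1
p_9 = 7: count[7] becomes 3
p_10 = 5: count[5] becomes 2
Degrees (1 + count): deg[1]=1+0=1, deg[2]=1+1=2, deg[3]=1+1=2, deg[4]=1+0=1, deg[5]=1+2=3, deg[6]=1+1=2, deg[7]=1+3=4, deg[8]=1+2=3, deg[9]=1+0=1, deg[10]=1+0=1, deg[11]=1+0=1, deg[12]=1+0=1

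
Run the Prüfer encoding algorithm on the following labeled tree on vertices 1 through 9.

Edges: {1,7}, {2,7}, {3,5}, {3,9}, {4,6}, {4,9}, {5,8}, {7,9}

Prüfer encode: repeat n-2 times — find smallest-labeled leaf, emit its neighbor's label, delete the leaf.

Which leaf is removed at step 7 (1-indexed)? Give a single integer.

Step 1: current leaves = {1,2,6,8}. Remove leaf 1 (neighbor: 7).
Step 2: current leaves = {2,6,8}. Remove leaf 2 (neighbor: 7).
Step 3: current leaves = {6,7,8}. Remove leaf 6 (neighbor: 4).
Step 4: current leaves = {4,7,8}. Remove leaf 4 (neighbor: 9).
Step 5: current leaves = {7,8}. Remove leaf 7 (neighbor: 9).
Step 6: current leaves = {8,9}. Remove leaf 8 (neighbor: 5).
Step 7: current leaves = {5,9}. Remove leaf 5 (neighbor: 3).

Answer: 5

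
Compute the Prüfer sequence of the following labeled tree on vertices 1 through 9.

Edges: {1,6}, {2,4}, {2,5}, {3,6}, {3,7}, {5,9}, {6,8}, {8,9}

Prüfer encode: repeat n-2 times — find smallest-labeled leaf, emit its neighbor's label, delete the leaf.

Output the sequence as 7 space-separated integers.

Answer: 6 2 5 9 3 6 8

Derivation:
Step 1: leaves = {1,4,7}. Remove smallest leaf 1, emit neighbor 6.
Step 2: leaves = {4,7}. Remove smallest leaf 4, emit neighbor 2.
Step 3: leaves = {2,7}. Remove smallest leaf 2, emit neighbor 5.
Step 4: leaves = {5,7}. Remove smallest leaf 5, emit neighbor 9.
Step 5: leaves = {7,9}. Remove smallest leaf 7, emit neighbor 3.
Step 6: leaves = {3,9}. Remove smallest leaf 3, emit neighbor 6.
Step 7: leaves = {6,9}. Remove smallest leaf 6, emit neighbor 8.
Done: 2 vertices remain (8, 9). Sequence = [6 2 5 9 3 6 8]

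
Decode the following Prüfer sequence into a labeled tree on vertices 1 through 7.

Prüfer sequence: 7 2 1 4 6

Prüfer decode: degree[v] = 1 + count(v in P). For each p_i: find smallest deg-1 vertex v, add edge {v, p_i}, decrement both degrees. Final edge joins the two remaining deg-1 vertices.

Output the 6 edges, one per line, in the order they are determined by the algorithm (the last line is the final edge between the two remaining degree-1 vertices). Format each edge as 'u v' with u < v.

Initial degrees: {1:2, 2:2, 3:1, 4:2, 5:1, 6:2, 7:2}
Step 1: smallest deg-1 vertex = 3, p_1 = 7. Add edge {3,7}. Now deg[3]=0, deg[7]=1.
Step 2: smallest deg-1 vertex = 5, p_2 = 2. Add edge {2,5}. Now deg[5]=0, deg[2]=1.
Step 3: smallest deg-1 vertex = 2, p_3 = 1. Add edge {1,2}. Now deg[2]=0, deg[1]=1.
Step 4: smallest deg-1 vertex = 1, p_4 = 4. Add edge {1,4}. Now deg[1]=0, deg[4]=1.
Step 5: smallest deg-1 vertex = 4, p_5 = 6. Add edge {4,6}. Now deg[4]=0, deg[6]=1.
Final: two remaining deg-1 vertices are 6, 7. Add edge {6,7}.

Answer: 3 7
2 5
1 2
1 4
4 6
6 7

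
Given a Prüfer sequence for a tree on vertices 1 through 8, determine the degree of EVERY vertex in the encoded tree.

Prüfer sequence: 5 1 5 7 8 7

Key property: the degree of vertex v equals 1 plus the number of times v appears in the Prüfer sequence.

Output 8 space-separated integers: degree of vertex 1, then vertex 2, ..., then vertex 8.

p_1 = 5: count[5] becomes 1
p_2 = 1: count[1] becomes 1
p_3 = 5: count[5] becomes 2
p_4 = 7: count[7] becomes 1
p_5 = 8: count[8] becomes 1
p_6 = 7: count[7] becomes 2
Degrees (1 + count): deg[1]=1+1=2, deg[2]=1+0=1, deg[3]=1+0=1, deg[4]=1+0=1, deg[5]=1+2=3, deg[6]=1+0=1, deg[7]=1+2=3, deg[8]=1+1=2

Answer: 2 1 1 1 3 1 3 2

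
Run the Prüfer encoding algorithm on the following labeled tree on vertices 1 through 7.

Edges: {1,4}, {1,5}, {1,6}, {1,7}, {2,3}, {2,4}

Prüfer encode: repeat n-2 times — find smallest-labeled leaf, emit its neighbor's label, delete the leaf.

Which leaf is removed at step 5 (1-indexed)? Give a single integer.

Step 1: current leaves = {3,5,6,7}. Remove leaf 3 (neighbor: 2).
Step 2: current leaves = {2,5,6,7}. Remove leaf 2 (neighbor: 4).
Step 3: current leaves = {4,5,6,7}. Remove leaf 4 (neighbor: 1).
Step 4: current leaves = {5,6,7}. Remove leaf 5 (neighbor: 1).
Step 5: current leaves = {6,7}. Remove leaf 6 (neighbor: 1).

Answer: 6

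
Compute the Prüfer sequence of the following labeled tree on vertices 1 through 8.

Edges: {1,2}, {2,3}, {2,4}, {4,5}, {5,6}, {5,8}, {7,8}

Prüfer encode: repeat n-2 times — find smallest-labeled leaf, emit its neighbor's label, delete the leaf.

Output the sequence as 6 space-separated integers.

Answer: 2 2 4 5 5 8

Derivation:
Step 1: leaves = {1,3,6,7}. Remove smallest leaf 1, emit neighbor 2.
Step 2: leaves = {3,6,7}. Remove smallest leaf 3, emit neighbor 2.
Step 3: leaves = {2,6,7}. Remove smallest leaf 2, emit neighbor 4.
Step 4: leaves = {4,6,7}. Remove smallest leaf 4, emit neighbor 5.
Step 5: leaves = {6,7}. Remove smallest leaf 6, emit neighbor 5.
Step 6: leaves = {5,7}. Remove smallest leaf 5, emit neighbor 8.
Done: 2 vertices remain (7, 8). Sequence = [2 2 4 5 5 8]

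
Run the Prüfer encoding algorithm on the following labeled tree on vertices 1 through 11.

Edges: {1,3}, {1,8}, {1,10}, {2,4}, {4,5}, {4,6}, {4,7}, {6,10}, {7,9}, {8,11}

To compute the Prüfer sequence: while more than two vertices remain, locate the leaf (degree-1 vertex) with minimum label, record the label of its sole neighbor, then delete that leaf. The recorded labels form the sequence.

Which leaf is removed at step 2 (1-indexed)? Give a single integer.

Answer: 3

Derivation:
Step 1: current leaves = {2,3,5,9,11}. Remove leaf 2 (neighbor: 4).
Step 2: current leaves = {3,5,9,11}. Remove leaf 3 (neighbor: 1).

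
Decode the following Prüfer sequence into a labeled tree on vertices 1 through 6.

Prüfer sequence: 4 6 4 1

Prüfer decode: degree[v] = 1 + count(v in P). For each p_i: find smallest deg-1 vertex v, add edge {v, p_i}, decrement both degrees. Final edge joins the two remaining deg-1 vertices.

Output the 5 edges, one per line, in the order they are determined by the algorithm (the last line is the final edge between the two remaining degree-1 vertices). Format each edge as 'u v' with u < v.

Answer: 2 4
3 6
4 5
1 4
1 6

Derivation:
Initial degrees: {1:2, 2:1, 3:1, 4:3, 5:1, 6:2}
Step 1: smallest deg-1 vertex = 2, p_1 = 4. Add edge {2,4}. Now deg[2]=0, deg[4]=2.
Step 2: smallest deg-1 vertex = 3, p_2 = 6. Add edge {3,6}. Now deg[3]=0, deg[6]=1.
Step 3: smallest deg-1 vertex = 5, p_3 = 4. Add edge {4,5}. Now deg[5]=0, deg[4]=1.
Step 4: smallest deg-1 vertex = 4, p_4 = 1. Add edge {1,4}. Now deg[4]=0, deg[1]=1.
Final: two remaining deg-1 vertices are 1, 6. Add edge {1,6}.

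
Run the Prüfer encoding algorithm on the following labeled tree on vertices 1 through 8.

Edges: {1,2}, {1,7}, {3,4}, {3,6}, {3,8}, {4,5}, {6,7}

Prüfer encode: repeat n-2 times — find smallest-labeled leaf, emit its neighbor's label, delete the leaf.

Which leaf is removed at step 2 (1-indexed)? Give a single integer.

Answer: 1

Derivation:
Step 1: current leaves = {2,5,8}. Remove leaf 2 (neighbor: 1).
Step 2: current leaves = {1,5,8}. Remove leaf 1 (neighbor: 7).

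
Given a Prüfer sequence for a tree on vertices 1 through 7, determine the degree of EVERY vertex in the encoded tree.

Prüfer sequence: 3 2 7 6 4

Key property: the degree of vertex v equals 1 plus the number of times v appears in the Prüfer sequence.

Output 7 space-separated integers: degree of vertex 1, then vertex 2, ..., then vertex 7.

Answer: 1 2 2 2 1 2 2

Derivation:
p_1 = 3: count[3] becomes 1
p_2 = 2: count[2] becomes 1
p_3 = 7: count[7] becomes 1
p_4 = 6: count[6] becomes 1
p_5 = 4: count[4] becomes 1
Degrees (1 + count): deg[1]=1+0=1, deg[2]=1+1=2, deg[3]=1+1=2, deg[4]=1+1=2, deg[5]=1+0=1, deg[6]=1+1=2, deg[7]=1+1=2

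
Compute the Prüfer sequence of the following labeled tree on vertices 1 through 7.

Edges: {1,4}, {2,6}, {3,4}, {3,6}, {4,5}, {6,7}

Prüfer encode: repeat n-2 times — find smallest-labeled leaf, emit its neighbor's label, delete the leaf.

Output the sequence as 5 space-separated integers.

Step 1: leaves = {1,2,5,7}. Remove smallest leaf 1, emit neighbor 4.
Step 2: leaves = {2,5,7}. Remove smallest leaf 2, emit neighbor 6.
Step 3: leaves = {5,7}. Remove smallest leaf 5, emit neighbor 4.
Step 4: leaves = {4,7}. Remove smallest leaf 4, emit neighbor 3.
Step 5: leaves = {3,7}. Remove smallest leaf 3, emit neighbor 6.
Done: 2 vertices remain (6, 7). Sequence = [4 6 4 3 6]

Answer: 4 6 4 3 6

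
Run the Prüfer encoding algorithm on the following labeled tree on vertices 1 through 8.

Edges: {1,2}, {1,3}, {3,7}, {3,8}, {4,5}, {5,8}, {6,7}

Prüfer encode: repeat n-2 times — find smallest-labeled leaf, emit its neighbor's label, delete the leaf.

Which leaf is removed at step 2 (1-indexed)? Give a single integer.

Answer: 1

Derivation:
Step 1: current leaves = {2,4,6}. Remove leaf 2 (neighbor: 1).
Step 2: current leaves = {1,4,6}. Remove leaf 1 (neighbor: 3).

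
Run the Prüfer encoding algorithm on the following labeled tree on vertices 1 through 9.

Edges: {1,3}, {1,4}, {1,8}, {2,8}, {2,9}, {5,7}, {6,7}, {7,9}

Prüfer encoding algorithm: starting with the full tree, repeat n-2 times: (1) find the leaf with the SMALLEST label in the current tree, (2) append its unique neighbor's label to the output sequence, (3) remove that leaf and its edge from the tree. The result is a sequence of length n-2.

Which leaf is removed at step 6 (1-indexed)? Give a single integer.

Answer: 7

Derivation:
Step 1: current leaves = {3,4,5,6}. Remove leaf 3 (neighbor: 1).
Step 2: current leaves = {4,5,6}. Remove leaf 4 (neighbor: 1).
Step 3: current leaves = {1,5,6}. Remove leaf 1 (neighbor: 8).
Step 4: current leaves = {5,6,8}. Remove leaf 5 (neighbor: 7).
Step 5: current leaves = {6,8}. Remove leaf 6 (neighbor: 7).
Step 6: current leaves = {7,8}. Remove leaf 7 (neighbor: 9).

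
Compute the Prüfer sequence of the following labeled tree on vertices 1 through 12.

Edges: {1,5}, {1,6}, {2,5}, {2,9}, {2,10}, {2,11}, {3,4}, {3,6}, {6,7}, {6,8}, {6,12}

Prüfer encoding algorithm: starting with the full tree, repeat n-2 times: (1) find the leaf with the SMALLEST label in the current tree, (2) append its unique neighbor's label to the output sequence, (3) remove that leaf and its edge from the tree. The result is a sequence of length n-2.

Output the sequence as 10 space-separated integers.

Step 1: leaves = {4,7,8,9,10,11,12}. Remove smallest leaf 4, emit neighbor 3.
Step 2: leaves = {3,7,8,9,10,11,12}. Remove smallest leaf 3, emit neighbor 6.
Step 3: leaves = {7,8,9,10,11,12}. Remove smallest leaf 7, emit neighbor 6.
Step 4: leaves = {8,9,10,11,12}. Remove smallest leaf 8, emit neighbor 6.
Step 5: leaves = {9,10,11,12}. Remove smallest leaf 9, emit neighbor 2.
Step 6: leaves = {10,11,12}. Remove smallest leaf 10, emit neighbor 2.
Step 7: leaves = {11,12}. Remove smallest leaf 11, emit neighbor 2.
Step 8: leaves = {2,12}. Remove smallest leaf 2, emit neighbor 5.
Step 9: leaves = {5,12}. Remove smallest leaf 5, emit neighbor 1.
Step 10: leaves = {1,12}. Remove smallest leaf 1, emit neighbor 6.
Done: 2 vertices remain (6, 12). Sequence = [3 6 6 6 2 2 2 5 1 6]

Answer: 3 6 6 6 2 2 2 5 1 6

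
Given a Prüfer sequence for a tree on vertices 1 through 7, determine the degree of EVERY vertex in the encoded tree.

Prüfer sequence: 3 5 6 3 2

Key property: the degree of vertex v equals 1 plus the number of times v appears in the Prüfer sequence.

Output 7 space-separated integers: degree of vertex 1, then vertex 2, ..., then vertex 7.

Answer: 1 2 3 1 2 2 1

Derivation:
p_1 = 3: count[3] becomes 1
p_2 = 5: count[5] becomes 1
p_3 = 6: count[6] becomes 1
p_4 = 3: count[3] becomes 2
p_5 = 2: count[2] becomes 1
Degrees (1 + count): deg[1]=1+0=1, deg[2]=1+1=2, deg[3]=1+2=3, deg[4]=1+0=1, deg[5]=1+1=2, deg[6]=1+1=2, deg[7]=1+0=1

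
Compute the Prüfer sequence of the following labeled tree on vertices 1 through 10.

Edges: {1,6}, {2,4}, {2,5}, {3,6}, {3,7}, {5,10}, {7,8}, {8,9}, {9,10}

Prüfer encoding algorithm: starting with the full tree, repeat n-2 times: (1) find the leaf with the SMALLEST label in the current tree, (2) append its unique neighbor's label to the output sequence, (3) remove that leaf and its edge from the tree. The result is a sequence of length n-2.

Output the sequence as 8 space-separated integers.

Answer: 6 2 5 10 3 7 8 9

Derivation:
Step 1: leaves = {1,4}. Remove smallest leaf 1, emit neighbor 6.
Step 2: leaves = {4,6}. Remove smallest leaf 4, emit neighbor 2.
Step 3: leaves = {2,6}. Remove smallest leaf 2, emit neighbor 5.
Step 4: leaves = {5,6}. Remove smallest leaf 5, emit neighbor 10.
Step 5: leaves = {6,10}. Remove smallest leaf 6, emit neighbor 3.
Step 6: leaves = {3,10}. Remove smallest leaf 3, emit neighbor 7.
Step 7: leaves = {7,10}. Remove smallest leaf 7, emit neighbor 8.
Step 8: leaves = {8,10}. Remove smallest leaf 8, emit neighbor 9.
Done: 2 vertices remain (9, 10). Sequence = [6 2 5 10 3 7 8 9]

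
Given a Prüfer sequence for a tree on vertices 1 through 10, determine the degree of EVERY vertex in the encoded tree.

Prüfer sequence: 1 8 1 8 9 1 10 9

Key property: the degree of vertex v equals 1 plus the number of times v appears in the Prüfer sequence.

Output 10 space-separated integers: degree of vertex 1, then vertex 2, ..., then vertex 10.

p_1 = 1: count[1] becomes 1
p_2 = 8: count[8] becomes 1
p_3 = 1: count[1] becomes 2
p_4 = 8: count[8] becomes 2
p_5 = 9: count[9] becomes 1
p_6 = 1: count[1] becomes 3
p_7 = 10: count[10] becomes 1
p_8 = 9: count[9] becomes 2
Degrees (1 + count): deg[1]=1+3=4, deg[2]=1+0=1, deg[3]=1+0=1, deg[4]=1+0=1, deg[5]=1+0=1, deg[6]=1+0=1, deg[7]=1+0=1, deg[8]=1+2=3, deg[9]=1+2=3, deg[10]=1+1=2

Answer: 4 1 1 1 1 1 1 3 3 2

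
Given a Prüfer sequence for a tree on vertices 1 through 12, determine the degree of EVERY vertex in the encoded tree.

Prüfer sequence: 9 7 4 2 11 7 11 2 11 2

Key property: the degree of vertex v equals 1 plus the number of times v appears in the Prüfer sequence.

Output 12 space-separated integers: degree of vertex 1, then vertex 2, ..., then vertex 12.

Answer: 1 4 1 2 1 1 3 1 2 1 4 1

Derivation:
p_1 = 9: count[9] becomes 1
p_2 = 7: count[7] becomes 1
p_3 = 4: count[4] becomes 1
p_4 = 2: count[2] becomes 1
p_5 = 11: count[11] becomes 1
p_6 = 7: count[7] becomes 2
p_7 = 11: count[11] becomes 2
p_8 = 2: count[2] becomes 2
p_9 = 11: count[11] becomes 3
p_10 = 2: count[2] becomes 3
Degrees (1 + count): deg[1]=1+0=1, deg[2]=1+3=4, deg[3]=1+0=1, deg[4]=1+1=2, deg[5]=1+0=1, deg[6]=1+0=1, deg[7]=1+2=3, deg[8]=1+0=1, deg[9]=1+1=2, deg[10]=1+0=1, deg[11]=1+3=4, deg[12]=1+0=1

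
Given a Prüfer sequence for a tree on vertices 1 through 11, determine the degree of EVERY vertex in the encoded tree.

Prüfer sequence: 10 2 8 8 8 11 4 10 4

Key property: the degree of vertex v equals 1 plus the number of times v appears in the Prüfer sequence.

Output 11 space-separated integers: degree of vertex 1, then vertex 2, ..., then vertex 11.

p_1 = 10: count[10] becomes 1
p_2 = 2: count[2] becomes 1
p_3 = 8: count[8] becomes 1
p_4 = 8: count[8] becomes 2
p_5 = 8: count[8] becomes 3
p_6 = 11: count[11] becomes 1
p_7 = 4: count[4] becomes 1
p_8 = 10: count[10] becomes 2
p_9 = 4: count[4] becomes 2
Degrees (1 + count): deg[1]=1+0=1, deg[2]=1+1=2, deg[3]=1+0=1, deg[4]=1+2=3, deg[5]=1+0=1, deg[6]=1+0=1, deg[7]=1+0=1, deg[8]=1+3=4, deg[9]=1+0=1, deg[10]=1+2=3, deg[11]=1+1=2

Answer: 1 2 1 3 1 1 1 4 1 3 2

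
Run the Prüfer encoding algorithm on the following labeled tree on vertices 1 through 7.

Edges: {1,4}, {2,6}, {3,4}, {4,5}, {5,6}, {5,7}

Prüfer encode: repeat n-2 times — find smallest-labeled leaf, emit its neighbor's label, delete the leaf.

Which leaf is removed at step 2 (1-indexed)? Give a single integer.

Step 1: current leaves = {1,2,3,7}. Remove leaf 1 (neighbor: 4).
Step 2: current leaves = {2,3,7}. Remove leaf 2 (neighbor: 6).

Answer: 2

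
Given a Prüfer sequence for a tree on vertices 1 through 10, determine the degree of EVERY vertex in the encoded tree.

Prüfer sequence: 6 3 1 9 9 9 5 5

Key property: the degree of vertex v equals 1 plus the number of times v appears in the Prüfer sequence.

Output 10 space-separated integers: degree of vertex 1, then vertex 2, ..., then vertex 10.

p_1 = 6: count[6] becomes 1
p_2 = 3: count[3] becomes 1
p_3 = 1: count[1] becomes 1
p_4 = 9: count[9] becomes 1
p_5 = 9: count[9] becomes 2
p_6 = 9: count[9] becomes 3
p_7 = 5: count[5] becomes 1
p_8 = 5: count[5] becomes 2
Degrees (1 + count): deg[1]=1+1=2, deg[2]=1+0=1, deg[3]=1+1=2, deg[4]=1+0=1, deg[5]=1+2=3, deg[6]=1+1=2, deg[7]=1+0=1, deg[8]=1+0=1, deg[9]=1+3=4, deg[10]=1+0=1

Answer: 2 1 2 1 3 2 1 1 4 1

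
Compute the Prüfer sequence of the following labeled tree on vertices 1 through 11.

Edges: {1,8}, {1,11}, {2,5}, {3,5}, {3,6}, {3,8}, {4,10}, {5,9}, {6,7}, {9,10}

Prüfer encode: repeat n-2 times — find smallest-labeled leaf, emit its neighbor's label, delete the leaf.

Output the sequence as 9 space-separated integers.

Step 1: leaves = {2,4,7,11}. Remove smallest leaf 2, emit neighbor 5.
Step 2: leaves = {4,7,11}. Remove smallest leaf 4, emit neighbor 10.
Step 3: leaves = {7,10,11}. Remove smallest leaf 7, emit neighbor 6.
Step 4: leaves = {6,10,11}. Remove smallest leaf 6, emit neighbor 3.
Step 5: leaves = {10,11}. Remove smallest leaf 10, emit neighbor 9.
Step 6: leaves = {9,11}. Remove smallest leaf 9, emit neighbor 5.
Step 7: leaves = {5,11}. Remove smallest leaf 5, emit neighbor 3.
Step 8: leaves = {3,11}. Remove smallest leaf 3, emit neighbor 8.
Step 9: leaves = {8,11}. Remove smallest leaf 8, emit neighbor 1.
Done: 2 vertices remain (1, 11). Sequence = [5 10 6 3 9 5 3 8 1]

Answer: 5 10 6 3 9 5 3 8 1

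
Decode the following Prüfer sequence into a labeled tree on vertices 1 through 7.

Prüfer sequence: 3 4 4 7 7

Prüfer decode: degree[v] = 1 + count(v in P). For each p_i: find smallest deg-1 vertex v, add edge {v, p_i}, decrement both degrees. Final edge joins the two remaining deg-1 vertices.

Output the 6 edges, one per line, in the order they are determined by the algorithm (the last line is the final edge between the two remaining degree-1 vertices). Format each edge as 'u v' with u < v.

Answer: 1 3
2 4
3 4
4 7
5 7
6 7

Derivation:
Initial degrees: {1:1, 2:1, 3:2, 4:3, 5:1, 6:1, 7:3}
Step 1: smallest deg-1 vertex = 1, p_1 = 3. Add edge {1,3}. Now deg[1]=0, deg[3]=1.
Step 2: smallest deg-1 vertex = 2, p_2 = 4. Add edge {2,4}. Now deg[2]=0, deg[4]=2.
Step 3: smallest deg-1 vertex = 3, p_3 = 4. Add edge {3,4}. Now deg[3]=0, deg[4]=1.
Step 4: smallest deg-1 vertex = 4, p_4 = 7. Add edge {4,7}. Now deg[4]=0, deg[7]=2.
Step 5: smallest deg-1 vertex = 5, p_5 = 7. Add edge {5,7}. Now deg[5]=0, deg[7]=1.
Final: two remaining deg-1 vertices are 6, 7. Add edge {6,7}.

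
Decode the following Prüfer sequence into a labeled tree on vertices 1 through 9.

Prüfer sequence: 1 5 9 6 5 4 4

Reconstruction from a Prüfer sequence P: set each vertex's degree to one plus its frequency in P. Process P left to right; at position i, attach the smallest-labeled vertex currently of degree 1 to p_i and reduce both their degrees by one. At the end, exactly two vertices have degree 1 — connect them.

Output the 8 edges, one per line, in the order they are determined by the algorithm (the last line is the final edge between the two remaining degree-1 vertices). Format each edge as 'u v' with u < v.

Initial degrees: {1:2, 2:1, 3:1, 4:3, 5:3, 6:2, 7:1, 8:1, 9:2}
Step 1: smallest deg-1 vertex = 2, p_1 = 1. Add edge {1,2}. Now deg[2]=0, deg[1]=1.
Step 2: smallest deg-1 vertex = 1, p_2 = 5. Add edge {1,5}. Now deg[1]=0, deg[5]=2.
Step 3: smallest deg-1 vertex = 3, p_3 = 9. Add edge {3,9}. Now deg[3]=0, deg[9]=1.
Step 4: smallest deg-1 vertex = 7, p_4 = 6. Add edge {6,7}. Now deg[7]=0, deg[6]=1.
Step 5: smallest deg-1 vertex = 6, p_5 = 5. Add edge {5,6}. Now deg[6]=0, deg[5]=1.
Step 6: smallest deg-1 vertex = 5, p_6 = 4. Add edge {4,5}. Now deg[5]=0, deg[4]=2.
Step 7: smallest deg-1 vertex = 8, p_7 = 4. Add edge {4,8}. Now deg[8]=0, deg[4]=1.
Final: two remaining deg-1 vertices are 4, 9. Add edge {4,9}.

Answer: 1 2
1 5
3 9
6 7
5 6
4 5
4 8
4 9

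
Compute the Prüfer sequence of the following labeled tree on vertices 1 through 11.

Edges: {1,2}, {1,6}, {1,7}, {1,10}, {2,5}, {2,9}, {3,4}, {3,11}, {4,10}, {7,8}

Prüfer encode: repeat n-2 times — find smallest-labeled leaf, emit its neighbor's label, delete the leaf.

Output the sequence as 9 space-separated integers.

Step 1: leaves = {5,6,8,9,11}. Remove smallest leaf 5, emit neighbor 2.
Step 2: leaves = {6,8,9,11}. Remove smallest leaf 6, emit neighbor 1.
Step 3: leaves = {8,9,11}. Remove smallest leaf 8, emit neighbor 7.
Step 4: leaves = {7,9,11}. Remove smallest leaf 7, emit neighbor 1.
Step 5: leaves = {9,11}. Remove smallest leaf 9, emit neighbor 2.
Step 6: leaves = {2,11}. Remove smallest leaf 2, emit neighbor 1.
Step 7: leaves = {1,11}. Remove smallest leaf 1, emit neighbor 10.
Step 8: leaves = {10,11}. Remove smallest leaf 10, emit neighbor 4.
Step 9: leaves = {4,11}. Remove smallest leaf 4, emit neighbor 3.
Done: 2 vertices remain (3, 11). Sequence = [2 1 7 1 2 1 10 4 3]

Answer: 2 1 7 1 2 1 10 4 3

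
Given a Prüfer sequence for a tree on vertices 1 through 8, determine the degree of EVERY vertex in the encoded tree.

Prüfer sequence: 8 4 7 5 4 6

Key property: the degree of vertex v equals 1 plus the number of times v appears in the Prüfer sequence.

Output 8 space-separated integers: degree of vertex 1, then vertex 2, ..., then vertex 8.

p_1 = 8: count[8] becomes 1
p_2 = 4: count[4] becomes 1
p_3 = 7: count[7] becomes 1
p_4 = 5: count[5] becomes 1
p_5 = 4: count[4] becomes 2
p_6 = 6: count[6] becomes 1
Degrees (1 + count): deg[1]=1+0=1, deg[2]=1+0=1, deg[3]=1+0=1, deg[4]=1+2=3, deg[5]=1+1=2, deg[6]=1+1=2, deg[7]=1+1=2, deg[8]=1+1=2

Answer: 1 1 1 3 2 2 2 2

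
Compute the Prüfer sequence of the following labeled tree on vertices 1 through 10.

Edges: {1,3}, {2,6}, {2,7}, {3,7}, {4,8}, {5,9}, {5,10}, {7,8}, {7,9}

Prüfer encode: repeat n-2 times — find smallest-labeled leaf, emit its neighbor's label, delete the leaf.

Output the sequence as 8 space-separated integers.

Answer: 3 7 8 2 7 7 9 5

Derivation:
Step 1: leaves = {1,4,6,10}. Remove smallest leaf 1, emit neighbor 3.
Step 2: leaves = {3,4,6,10}. Remove smallest leaf 3, emit neighbor 7.
Step 3: leaves = {4,6,10}. Remove smallest leaf 4, emit neighbor 8.
Step 4: leaves = {6,8,10}. Remove smallest leaf 6, emit neighbor 2.
Step 5: leaves = {2,8,10}. Remove smallest leaf 2, emit neighbor 7.
Step 6: leaves = {8,10}. Remove smallest leaf 8, emit neighbor 7.
Step 7: leaves = {7,10}. Remove smallest leaf 7, emit neighbor 9.
Step 8: leaves = {9,10}. Remove smallest leaf 9, emit neighbor 5.
Done: 2 vertices remain (5, 10). Sequence = [3 7 8 2 7 7 9 5]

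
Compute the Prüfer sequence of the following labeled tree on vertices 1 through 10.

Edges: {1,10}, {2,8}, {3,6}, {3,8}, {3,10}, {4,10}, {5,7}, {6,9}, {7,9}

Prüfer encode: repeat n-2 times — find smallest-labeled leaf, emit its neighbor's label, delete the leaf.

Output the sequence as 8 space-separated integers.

Answer: 10 8 10 7 9 3 6 3

Derivation:
Step 1: leaves = {1,2,4,5}. Remove smallest leaf 1, emit neighbor 10.
Step 2: leaves = {2,4,5}. Remove smallest leaf 2, emit neighbor 8.
Step 3: leaves = {4,5,8}. Remove smallest leaf 4, emit neighbor 10.
Step 4: leaves = {5,8,10}. Remove smallest leaf 5, emit neighbor 7.
Step 5: leaves = {7,8,10}. Remove smallest leaf 7, emit neighbor 9.
Step 6: leaves = {8,9,10}. Remove smallest leaf 8, emit neighbor 3.
Step 7: leaves = {9,10}. Remove smallest leaf 9, emit neighbor 6.
Step 8: leaves = {6,10}. Remove smallest leaf 6, emit neighbor 3.
Done: 2 vertices remain (3, 10). Sequence = [10 8 10 7 9 3 6 3]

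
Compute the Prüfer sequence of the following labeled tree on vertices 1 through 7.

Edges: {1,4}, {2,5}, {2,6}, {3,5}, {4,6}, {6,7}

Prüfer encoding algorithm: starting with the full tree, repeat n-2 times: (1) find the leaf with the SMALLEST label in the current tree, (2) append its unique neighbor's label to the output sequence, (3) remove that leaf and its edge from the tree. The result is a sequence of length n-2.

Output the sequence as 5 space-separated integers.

Answer: 4 5 6 2 6

Derivation:
Step 1: leaves = {1,3,7}. Remove smallest leaf 1, emit neighbor 4.
Step 2: leaves = {3,4,7}. Remove smallest leaf 3, emit neighbor 5.
Step 3: leaves = {4,5,7}. Remove smallest leaf 4, emit neighbor 6.
Step 4: leaves = {5,7}. Remove smallest leaf 5, emit neighbor 2.
Step 5: leaves = {2,7}. Remove smallest leaf 2, emit neighbor 6.
Done: 2 vertices remain (6, 7). Sequence = [4 5 6 2 6]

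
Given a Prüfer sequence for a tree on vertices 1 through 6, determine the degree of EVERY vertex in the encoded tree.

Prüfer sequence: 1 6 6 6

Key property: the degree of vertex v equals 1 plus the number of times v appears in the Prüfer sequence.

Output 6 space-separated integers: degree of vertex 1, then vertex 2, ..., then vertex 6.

Answer: 2 1 1 1 1 4

Derivation:
p_1 = 1: count[1] becomes 1
p_2 = 6: count[6] becomes 1
p_3 = 6: count[6] becomes 2
p_4 = 6: count[6] becomes 3
Degrees (1 + count): deg[1]=1+1=2, deg[2]=1+0=1, deg[3]=1+0=1, deg[4]=1+0=1, deg[5]=1+0=1, deg[6]=1+3=4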